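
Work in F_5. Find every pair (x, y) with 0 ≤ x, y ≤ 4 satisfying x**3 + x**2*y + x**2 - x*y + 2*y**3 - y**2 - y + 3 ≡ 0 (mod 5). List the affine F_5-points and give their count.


Affine F_5-points: {(0, 3), (1, 0), (1, 1), (1, 2), (2, 0), (3, 1), (4, 1)}; count = 7.

For each of the 25 pairs (x, y) ∈ F_5², evaluate f(x, y) mod 5. Record the zeros.
  x = 0: [0↦3, 1↦3, 2↦3, 3↦0, 4↦1]  zeros at y ∈ {3}
  x = 1: [0↦0, 1↦0, 2↦0, 3↦2, 4↦3]  zeros at y ∈ {0, 1, 2}
  x = 2: [0↦0, 1↦2, 2↦4, 3↦3, 4↦1]  zeros at y ∈ {0}
  x = 3: [0↦4, 1↦0, 2↦1, 3↦4, 4↦1]  zeros at y ∈ {1}
  x = 4: [0↦3, 1↦0, 2↦2, 3↦1, 4↦4]  zeros at y ∈ {1}
Collecting zeros: affine points = {(0, 3), (1, 0), (1, 1), (1, 2), (2, 0), (3, 1), (4, 1)}.
Total count |C(F_5)_aff| = 7.


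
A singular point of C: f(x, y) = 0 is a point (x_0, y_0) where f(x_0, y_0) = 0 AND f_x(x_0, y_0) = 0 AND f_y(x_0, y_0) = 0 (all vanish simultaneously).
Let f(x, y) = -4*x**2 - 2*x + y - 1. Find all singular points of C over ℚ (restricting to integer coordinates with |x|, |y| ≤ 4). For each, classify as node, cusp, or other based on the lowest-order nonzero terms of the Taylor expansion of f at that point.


No singular points in the scanned grid; C is smooth there.

Compute partial derivatives:
  f_x = -8*x - 2.
  f_y = 1.
f_y = 1 is a nonzero constant, so f_y never vanishes: no point (x, y) can satisfy f = f_x = f_y = 0. In particular no (x, y) ∈ {−4, ..., 4}² is singular; the curve is smooth.


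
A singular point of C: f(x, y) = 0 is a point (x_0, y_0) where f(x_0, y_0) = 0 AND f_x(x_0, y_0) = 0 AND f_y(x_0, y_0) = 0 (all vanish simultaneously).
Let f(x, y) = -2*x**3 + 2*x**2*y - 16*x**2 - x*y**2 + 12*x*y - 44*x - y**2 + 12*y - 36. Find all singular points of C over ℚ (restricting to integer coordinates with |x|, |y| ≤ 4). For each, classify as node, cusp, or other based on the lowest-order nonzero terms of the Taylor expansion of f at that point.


Singular points: {(-2, 2)}; classification: cusp.

Compute partial derivatives:
  f_x = -6*x**2 + 4*x*y - 32*x - y**2 + 12*y - 44.
  f_y = 2*x**2 - 2*x*y + 12*x - 2*y + 12.
Scan x_0 ∈ {−4, ..., 4}. For each x_0, f_y(x_0, y) is a polynomial in y; find its integer roots y ∈ {−4, ..., 4}, then test f_x and f at those candidates.
  x = -4: f_y(-4, y) = 6*y - 4; no integer root y with |y| ≤ 4.
  x = -3: f_y(-3, y) = 4*y - 6; no integer root y with |y| ≤ 4.
  x = -2: f_y(-2, y) = 2*y - 4; vanishes at y ∈ {2}. (-2, 2): f_x = 0, f = 0 — SINGULAR.
  x = -1: f_y(-1, y) = 2; no integer root y with |y| ≤ 4.
  x = 0: f_y(0, y) = 12 - 2*y; no integer root y with |y| ≤ 4.
  x = 1: f_y(1, y) = 26 - 4*y; no integer root y with |y| ≤ 4.
  x = 2: f_y(2, y) = 44 - 6*y; no integer root y with |y| ≤ 4.
  x = 3: f_y(3, y) = 66 - 8*y; no integer root y with |y| ≤ 4.
  x = 4: f_y(4, y) = 92 - 10*y; no integer root y with |y| ≤ 4.
Only singular point on the grid: (-2, 2).
Classify: substitute x = -2 + u, y = 2 + v and expand: f = -2*u**3 + 2*u**2*v - u*v**2 + v**2.
No constant or linear terms (consistent with a singular point). Quadratic part: v**2. Cubic part: -2*u**3 + 2*u**2*v - u*v**2.
The quadratic part v**2 is a perfect square, so there is a single (double) tangent line v = 0, i.e. y = 2. Restricting the cubic part to that line (v = 0) leaves -2*u**3 ≠ 0, so f is not divisible by v and the branch is v² ≈ 2*u**3 to lowest order — this is a cusp.
Classification: cusp.


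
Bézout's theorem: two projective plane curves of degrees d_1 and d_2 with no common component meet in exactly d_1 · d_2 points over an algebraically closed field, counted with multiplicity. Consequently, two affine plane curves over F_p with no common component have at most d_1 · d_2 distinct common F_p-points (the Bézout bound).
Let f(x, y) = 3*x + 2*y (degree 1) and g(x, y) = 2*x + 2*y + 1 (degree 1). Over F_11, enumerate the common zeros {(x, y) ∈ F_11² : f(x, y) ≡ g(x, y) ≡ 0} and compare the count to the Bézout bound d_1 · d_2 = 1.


Common zeros: {(1, 4)}; count = 1; Bézout bound = 1.

deg(f) = 1, deg(g) = 1, so Bézout bound = 1.
Scan x ∈ F_11. For each x, list the y ∈ F_11 with f(x, y) ≡ 0 and those with g(x, y) ≡ 0 (mod 11); the common zeros in that column are the intersection.
  x = 0: f ≡ 0 at y ∈ {0}; g ≡ 0 at y ∈ {5}; common: ∅.
  x = 1: f ≡ 0 at y ∈ {4}; g ≡ 0 at y ∈ {4}; common: {4}.
  x = 2: f ≡ 0 at y ∈ {8}; g ≡ 0 at y ∈ {3}; common: ∅.
  x = 3: f ≡ 0 at y ∈ {1}; g ≡ 0 at y ∈ {2}; common: ∅.
  x = 4: f ≡ 0 at y ∈ {5}; g ≡ 0 at y ∈ {1}; common: ∅.
  x = 5: f ≡ 0 at y ∈ {9}; g ≡ 0 at y ∈ {0}; common: ∅.
  x = 6: f ≡ 0 at y ∈ {2}; g ≡ 0 at y ∈ {10}; common: ∅.
  x = 7: f ≡ 0 at y ∈ {6}; g ≡ 0 at y ∈ {9}; common: ∅.
  x = 8: f ≡ 0 at y ∈ {10}; g ≡ 0 at y ∈ {8}; common: ∅.
  x = 9: f ≡ 0 at y ∈ {3}; g ≡ 0 at y ∈ {7}; common: ∅.
  x = 10: f ≡ 0 at y ∈ {7}; g ≡ 0 at y ∈ {6}; common: ∅.
Collecting: common zeros = {(1, 4)}, so the count is 1.
Comparison with the Bézout bound: 1 ≤ 1 = deg(f)·deg(g), as expected for curves with no common component (the bound is attained).


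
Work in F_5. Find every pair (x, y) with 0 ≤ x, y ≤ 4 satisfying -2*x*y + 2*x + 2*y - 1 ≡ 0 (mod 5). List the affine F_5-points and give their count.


Affine F_5-points: {(0, 3), (2, 4), (3, 0), (4, 2)}; count = 4.

For each of the 25 pairs (x, y) ∈ F_5², evaluate f(x, y) mod 5. Record the zeros.
  x = 0: [0↦4, 1↦1, 2↦3, 3↦0, 4↦2]  zeros at y ∈ {3}
  x = 1: [0↦1, 1↦1, 2↦1, 3↦1, 4↦1]  zeros at y ∈ ∅
  x = 2: [0↦3, 1↦1, 2↦4, 3↦2, 4↦0]  zeros at y ∈ {4}
  x = 3: [0↦0, 1↦1, 2↦2, 3↦3, 4↦4]  zeros at y ∈ {0}
  x = 4: [0↦2, 1↦1, 2↦0, 3↦4, 4↦3]  zeros at y ∈ {2}
Collecting zeros: affine points = {(0, 3), (2, 4), (3, 0), (4, 2)}.
Total count |C(F_5)_aff| = 4.


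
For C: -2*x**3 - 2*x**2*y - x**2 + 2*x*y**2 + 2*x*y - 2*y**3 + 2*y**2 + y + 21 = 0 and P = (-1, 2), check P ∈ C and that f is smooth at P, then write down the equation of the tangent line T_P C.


Tangent line at P: 16*x - 27*y + 70 = 0.

Step 1: f(-1, 2) = 0, so P lies on C.
Step 2: partial derivatives
  f_x(x, y) = -6*x**2 - 4*x*y - 2*x + 2*y**2 + 2*y, f_y(x, y) = -2*x**2 + 4*x*y + 2*x - 6*y**2 + 4*y + 1.
  f_x(P) = 16, f_y(P) = -27 (gradient nonzero, so P is smooth).
Step 3: tangent line at P: 16·(x − -1) + -27·(y − 2) = 0.
Expanding: 16*x - 27*y + 70 = 0.


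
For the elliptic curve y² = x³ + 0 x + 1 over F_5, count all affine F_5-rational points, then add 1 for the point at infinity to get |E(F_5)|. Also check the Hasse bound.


Affine points = {(0, 1), (0, 4), (2, 2), (2, 3), (4, 0)}; affine count = 5; |E(F_5)| = 6.

Discriminant check: Δ ∝ 4a³ + 27b² = 4·0³ + 27·1² = 4·0 + 27·1 ≡ 2 (mod 5). Nonzero ⇒ E is nonsingular.
For each x ∈ F_5, compute rhs = x³ + 0·x + 1 mod 5, then count y ∈ F_5 with y² ≡ rhs.
  x = 0: rhs = 1, matching y values: 1, 4 (2 points).
  x = 1: rhs = 2, matching y values: none (0 points).
  x = 2: rhs = 4, matching y values: 2, 3 (2 points).
  x = 3: rhs = 3, matching y values: none (0 points).
  x = 4: rhs = 0, matching y values: 0 (1 points).
Total affine count: 5.
Full point count |E(F_5)| = 5 + 1 = 6.
Hasse bound: |6 − (5+1)| = |0| = 0 ≤ 2√5 ≈ 4.4721 ✓.


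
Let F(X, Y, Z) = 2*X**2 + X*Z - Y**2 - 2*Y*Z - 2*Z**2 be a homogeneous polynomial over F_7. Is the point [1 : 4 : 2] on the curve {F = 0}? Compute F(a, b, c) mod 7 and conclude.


F(1,4,2) ≡ 6 (mod 7); P is NOT on the curve.

Evaluate F(1, 4, 2) term-by-term (mod 7).
  2*X**2 ↦ 2·1·1·1 = 2
  X*Z ↦ 1·1·1·2 = 2
  -Y**2 ↦ -1·1·16·1 = -16
  -2*Y*Z ↦ -2·1·4·2 = -16
  -2*Z**2 ↦ -2·1·1·4 = -8
Sum: F(1, 4, 2) = (2) + (2) + (-16) + (-16) + (-8) = -36.
Reducing mod 7: -36 ≡ 6 (mod 7).
Since F(a, b, c) ≡ 6 ≠ 0 (mod 7), P does NOT lie on the curve.


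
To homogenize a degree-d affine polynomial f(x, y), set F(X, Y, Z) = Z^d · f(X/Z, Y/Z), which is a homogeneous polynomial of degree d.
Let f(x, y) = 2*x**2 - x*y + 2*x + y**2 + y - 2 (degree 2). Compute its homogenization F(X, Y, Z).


F(X, Y, Z) = 2*X**2 - X*Y + 2*X*Z + Y**2 + Y*Z - 2*Z**2

deg(f) = 2.
Substitute x = X/Z, y = Y/Z into f, then multiply by Z^2.
  monomial 2·x^2·y^0 ↦ 2·X^2·Y^0·Z^0.
  monomial -1·x^1·y^1 ↦ -1·X^1·Y^1·Z^0.
  monomial 2·x^1·y^0 ↦ 2·X^1·Y^0·Z^1.
  monomial 1·x^0·y^2 ↦ 1·X^0·Y^2·Z^0.
  monomial 1·x^0·y^1 ↦ 1·X^0·Y^1·Z^1.
  monomial -2·x^0·y^0 ↦ -2·X^0·Y^0·Z^2.
Collecting: F(X, Y, Z) = 2*X**2 - X*Y + 2*X*Z + Y**2 + Y*Z - 2*Z**2.


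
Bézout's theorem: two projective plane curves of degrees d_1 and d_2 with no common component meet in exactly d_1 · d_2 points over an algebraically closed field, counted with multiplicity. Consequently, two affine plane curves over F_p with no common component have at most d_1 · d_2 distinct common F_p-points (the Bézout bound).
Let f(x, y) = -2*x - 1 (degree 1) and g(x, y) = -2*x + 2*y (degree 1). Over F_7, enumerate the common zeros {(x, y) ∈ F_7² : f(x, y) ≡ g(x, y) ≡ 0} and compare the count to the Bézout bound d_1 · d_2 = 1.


Common zeros: {(3, 3)}; count = 1; Bézout bound = 1.

deg(f) = 1, deg(g) = 1, so Bézout bound = 1.
Scan x ∈ F_7. For each x, list the y ∈ F_7 with f(x, y) ≡ 0 and those with g(x, y) ≡ 0 (mod 7); the common zeros in that column are the intersection.
  x = 0: f ≡ 0 at y ∈ ∅; g ≡ 0 at y ∈ {0}; common: ∅.
  x = 1: f ≡ 0 at y ∈ ∅; g ≡ 0 at y ∈ {1}; common: ∅.
  x = 2: f ≡ 0 at y ∈ ∅; g ≡ 0 at y ∈ {2}; common: ∅.
  x = 3: f ≡ 0 at y ∈ {0, 1, 2, 3, 4, 5, 6}; g ≡ 0 at y ∈ {3}; common: {3}.
  x = 4: f ≡ 0 at y ∈ ∅; g ≡ 0 at y ∈ {4}; common: ∅.
  x = 5: f ≡ 0 at y ∈ ∅; g ≡ 0 at y ∈ {5}; common: ∅.
  x = 6: f ≡ 0 at y ∈ ∅; g ≡ 0 at y ∈ {6}; common: ∅.
Collecting: common zeros = {(3, 3)}, so the count is 1.
Comparison with the Bézout bound: 1 ≤ 1 = deg(f)·deg(g), as expected for curves with no common component (the bound is attained).


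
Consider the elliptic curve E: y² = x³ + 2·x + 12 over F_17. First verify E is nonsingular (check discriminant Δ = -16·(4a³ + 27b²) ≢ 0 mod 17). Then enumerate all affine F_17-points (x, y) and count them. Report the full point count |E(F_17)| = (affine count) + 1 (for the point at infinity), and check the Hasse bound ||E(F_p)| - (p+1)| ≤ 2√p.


Affine points = {(1, 7), (1, 10), (4, 4), (4, 13), (6, 6), (6, 11), (8, 8), (8, 9), (12, 8), (12, 9), (13, 5), (13, 12), (14, 8), (14, 9), (15, 0), (16, 3), (16, 14)}; affine count = 17; |E(F_17)| = 18.

Discriminant check: Δ ∝ 4a³ + 27b² = 4·2³ + 27·12² = 4·8 + 27·144 ≡ 10 (mod 17). Nonzero ⇒ E is nonsingular.
For each x ∈ F_17, compute rhs = x³ + 2·x + 12 mod 17, then count y ∈ F_17 with y² ≡ rhs.
  x = 0: rhs = 12, matching y values: none (0 points).
  x = 1: rhs = 15, matching y values: 7, 10 (2 points).
  x = 2: rhs = 7, matching y values: none (0 points).
  x = 3: rhs = 11, matching y values: none (0 points).
  x = 4: rhs = 16, matching y values: 4, 13 (2 points).
  x = 5: rhs = 11, matching y values: none (0 points).
  x = 6: rhs = 2, matching y values: 6, 11 (2 points).
  x = 7: rhs = 12, matching y values: none (0 points).
  x = 8: rhs = 13, matching y values: 8, 9 (2 points).
  x = 9: rhs = 11, matching y values: none (0 points).
  x = 10: rhs = 12, matching y values: none (0 points).
  x = 11: rhs = 5, matching y values: none (0 points).
  x = 12: rhs = 13, matching y values: 8, 9 (2 points).
  x = 13: rhs = 8, matching y values: 5, 12 (2 points).
  x = 14: rhs = 13, matching y values: 8, 9 (2 points).
  x = 15: rhs = 0, matching y values: 0 (1 points).
  x = 16: rhs = 9, matching y values: 3, 14 (2 points).
Total affine count: 17.
Full point count |E(F_17)| = 17 + 1 = 18.
Hasse bound: |18 − (17+1)| = |0| = 0 ≤ 2√17 ≈ 8.2462 ✓.


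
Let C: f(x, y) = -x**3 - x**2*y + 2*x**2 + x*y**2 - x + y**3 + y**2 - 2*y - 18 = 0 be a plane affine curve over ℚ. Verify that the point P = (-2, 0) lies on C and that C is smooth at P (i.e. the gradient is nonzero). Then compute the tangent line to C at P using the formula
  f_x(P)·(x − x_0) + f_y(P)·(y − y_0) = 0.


Tangent line at P: -21*x - 6*y - 42 = 0.

Step 1: f(-2, 0) = 0, so P lies on C.
Step 2: partial derivatives
  f_x(x, y) = -3*x**2 - 2*x*y + 4*x + y**2 - 1, f_y(x, y) = -x**2 + 2*x*y + 3*y**2 + 2*y - 2.
  f_x(P) = -21, f_y(P) = -6 (gradient nonzero, so P is smooth).
Step 3: tangent line at P: -21·(x − -2) + -6·(y − 0) = 0.
Expanding: -21*x - 6*y - 42 = 0.


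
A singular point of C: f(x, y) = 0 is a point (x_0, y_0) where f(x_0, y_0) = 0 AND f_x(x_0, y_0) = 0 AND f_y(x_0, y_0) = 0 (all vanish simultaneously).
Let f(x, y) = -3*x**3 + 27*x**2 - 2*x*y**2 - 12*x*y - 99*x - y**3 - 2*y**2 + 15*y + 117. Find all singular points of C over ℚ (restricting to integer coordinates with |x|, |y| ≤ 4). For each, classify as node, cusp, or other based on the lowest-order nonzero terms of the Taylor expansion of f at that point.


Singular points: {(3, -3)}; classification: cusp.

Compute partial derivatives:
  f_x = -9*x**2 + 54*x - 2*y**2 - 12*y - 99.
  f_y = -4*x*y - 12*x - 3*y**2 - 4*y + 15.
Scan x_0 ∈ {−4, ..., 4}. For each x_0, f_y(x_0, y) is a polynomial in y; find its integer roots y ∈ {−4, ..., 4}, then test f_x and f at those candidates.
  x = -4: f_y(-4, y) = -3*y**2 + 12*y + 63; vanishes at y ∈ {-3}. (-4, -3): f_x = -441 ≠ 0.
  x = -3: f_y(-3, y) = -3*y**2 + 8*y + 51; vanishes at y ∈ {-3}. (-3, -3): f_x = -324 ≠ 0.
  x = -2: f_y(-2, y) = -3*y**2 + 4*y + 39; vanishes at y ∈ {-3}. (-2, -3): f_x = -225 ≠ 0.
  x = -1: f_y(-1, y) = 27 - 3*y**2; vanishes at y ∈ {-3, 3}. (-1, -3): f_x = -144 ≠ 0; (-1, 3): f_x = -216 ≠ 0.
  x = 0: f_y(0, y) = -3*y**2 - 4*y + 15; vanishes at y ∈ {-3}. (0, -3): f_x = -81 ≠ 0.
  x = 1: f_y(1, y) = -3*y**2 - 8*y + 3; vanishes at y ∈ {-3}. (1, -3): f_x = -36 ≠ 0.
  x = 2: f_y(2, y) = -3*y**2 - 12*y - 9; vanishes at y ∈ {-3, -1}. (2, -3): f_x = -9 ≠ 0; (2, -1): f_x = -17 ≠ 0.
  x = 3: f_y(3, y) = -3*y**2 - 16*y - 21; vanishes at y ∈ {-3}. (3, -3): f_x = 0, f = 0 — SINGULAR.
  x = 4: f_y(4, y) = -3*y**2 - 20*y - 33; vanishes at y ∈ {-3}. (4, -3): f_x = -9 ≠ 0.
Only singular point on the grid: (3, -3).
Classify: substitute x = 3 + u, y = -3 + v and expand: f = -3*u**3 - 2*u*v**2 - v**3 + v**2.
No constant or linear terms (consistent with a singular point). Quadratic part: v**2. Cubic part: -3*u**3 - 2*u*v**2 - v**3.
The quadratic part v**2 is a perfect square, so there is a single (double) tangent line v = 0, i.e. y = -3. Restricting the cubic part to that line (v = 0) leaves -3*u**3 ≠ 0, so f is not divisible by v and the branch is v² ≈ 3*u**3 to lowest order — this is a cusp.
Classification: cusp.


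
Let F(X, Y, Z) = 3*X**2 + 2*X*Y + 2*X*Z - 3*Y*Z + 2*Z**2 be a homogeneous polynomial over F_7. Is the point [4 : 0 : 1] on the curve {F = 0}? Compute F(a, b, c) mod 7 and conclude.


F(4,0,1) ≡ 2 (mod 7); P is NOT on the curve.

Evaluate F(4, 0, 1) term-by-term (mod 7).
  3*X**2 ↦ 3·16·1·1 = 48
  2*X*Y ↦ 2·4·0·1 = 0
  2*X*Z ↦ 2·4·1·1 = 8
  -3*Y*Z ↦ -3·1·0·1 = 0
  2*Z**2 ↦ 2·1·1·1 = 2
Sum: F(4, 0, 1) = (48) + (0) + (8) + (0) + (2) = 58.
Reducing mod 7: 58 ≡ 2 (mod 7).
Since F(a, b, c) ≡ 2 ≠ 0 (mod 7), P does NOT lie on the curve.


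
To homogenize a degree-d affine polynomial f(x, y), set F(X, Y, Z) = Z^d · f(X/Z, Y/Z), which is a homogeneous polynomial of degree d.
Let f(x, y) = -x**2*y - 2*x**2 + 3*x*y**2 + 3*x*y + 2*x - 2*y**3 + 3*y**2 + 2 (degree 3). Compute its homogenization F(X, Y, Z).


F(X, Y, Z) = -X**2*Y - 2*X**2*Z + 3*X*Y**2 + 3*X*Y*Z + 2*X*Z**2 - 2*Y**3 + 3*Y**2*Z + 2*Z**3

deg(f) = 3.
Substitute x = X/Z, y = Y/Z into f, then multiply by Z^3.
  monomial -1·x^2·y^1 ↦ -1·X^2·Y^1·Z^0.
  monomial -2·x^2·y^0 ↦ -2·X^2·Y^0·Z^1.
  monomial 3·x^1·y^2 ↦ 3·X^1·Y^2·Z^0.
  monomial 3·x^1·y^1 ↦ 3·X^1·Y^1·Z^1.
  monomial 2·x^1·y^0 ↦ 2·X^1·Y^0·Z^2.
  monomial -2·x^0·y^3 ↦ -2·X^0·Y^3·Z^0.
  monomial 3·x^0·y^2 ↦ 3·X^0·Y^2·Z^1.
  monomial 2·x^0·y^0 ↦ 2·X^0·Y^0·Z^3.
Collecting: F(X, Y, Z) = -X**2*Y - 2*X**2*Z + 3*X*Y**2 + 3*X*Y*Z + 2*X*Z**2 - 2*Y**3 + 3*Y**2*Z + 2*Z**3.


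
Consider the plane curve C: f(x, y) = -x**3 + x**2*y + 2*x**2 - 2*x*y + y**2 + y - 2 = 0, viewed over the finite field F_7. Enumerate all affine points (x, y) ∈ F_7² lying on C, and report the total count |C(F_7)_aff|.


Affine F_7-points: {(0, 1), (0, 5), (1, 1), (1, 6), (2, 1), (2, 5), (3, 4), (3, 6), (4, 6), (5, 0), (5, 5)}; count = 11.

For each of the 49 pairs (x, y) ∈ F_7², evaluate f(x, y) mod 7. Record the zeros.
  x = 0: [0↦5, 1↦0, 2↦4, 3↦3, 4↦4, 5↦0, 6↦5]  zeros at y ∈ {1, 5}
  x = 1: [0↦6, 1↦0, 2↦3, 3↦1, 4↦1, 5↦3, 6↦0]  zeros at y ∈ {1, 6}
  x = 2: [0↦5, 1↦0, 2↦4, 3↦3, 4↦4, 5↦0, 6↦5]  zeros at y ∈ {1, 5}
  x = 3: [0↦3, 1↦1, 2↦1, 3↦3, 4↦0, 5↦6, 6↦0]  zeros at y ∈ {4, 6}
  x = 4: [0↦1, 1↦4, 2↦2, 3↦2, 4↦4, 5↦1, 6↦0]  zeros at y ∈ {6}
  x = 5: [0↦0, 1↦3, 2↦1, 3↦1, 4↦3, 5↦0, 6↦6]  zeros at y ∈ {0, 5}
  x = 6: [0↦1, 1↦6, 2↦6, 3↦1, 4↦5, 5↦4, 6↦5]  zeros at y ∈ ∅
Collecting zeros: affine points = {(0, 1), (0, 5), (1, 1), (1, 6), (2, 1), (2, 5), (3, 4), (3, 6), (4, 6), (5, 0), (5, 5)}.
Total count |C(F_7)_aff| = 11.


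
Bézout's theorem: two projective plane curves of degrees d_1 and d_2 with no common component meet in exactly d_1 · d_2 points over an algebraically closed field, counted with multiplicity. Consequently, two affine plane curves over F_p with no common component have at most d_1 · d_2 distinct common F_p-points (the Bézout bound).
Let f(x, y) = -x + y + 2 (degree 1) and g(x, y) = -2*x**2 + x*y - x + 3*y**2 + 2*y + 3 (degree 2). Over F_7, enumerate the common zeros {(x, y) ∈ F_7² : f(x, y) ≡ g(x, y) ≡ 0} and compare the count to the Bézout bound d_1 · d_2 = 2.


Common zeros: {(1, 6), (2, 0)}; count = 2; Bézout bound = 2.

deg(f) = 1, deg(g) = 2, so Bézout bound = 2.
Scan x ∈ F_7. For each x, list the y ∈ F_7 with f(x, y) ≡ 0 and those with g(x, y) ≡ 0 (mod 7); the common zeros in that column are the intersection.
  x = 0: f ≡ 0 at y ∈ {5}; g ≡ 0 at y ∈ ∅; common: ∅.
  x = 1: f ≡ 0 at y ∈ {6}; g ≡ 0 at y ∈ {0, 6}; common: {6}.
  x = 2: f ≡ 0 at y ∈ {0}; g ≡ 0 at y ∈ {0, 1}; common: {0}.
  x = 3: f ≡ 0 at y ∈ {1}; g ≡ 0 at y ∈ ∅; common: ∅.
  x = 4: f ≡ 0 at y ∈ {2}; g ≡ 0 at y ∈ ∅; common: ∅.
  x = 5: f ≡ 0 at y ∈ {3}; g ≡ 0 at y ∈ {1, 6}; common: ∅.
  x = 6: f ≡ 0 at y ∈ {4}; g ≡ 0 at y ∈ ∅; common: ∅.
Collecting: common zeros = {(1, 6), (2, 0)}, so the count is 2.
Comparison with the Bézout bound: 2 ≤ 2 = deg(f)·deg(g), as expected for curves with no common component (the bound is attained).


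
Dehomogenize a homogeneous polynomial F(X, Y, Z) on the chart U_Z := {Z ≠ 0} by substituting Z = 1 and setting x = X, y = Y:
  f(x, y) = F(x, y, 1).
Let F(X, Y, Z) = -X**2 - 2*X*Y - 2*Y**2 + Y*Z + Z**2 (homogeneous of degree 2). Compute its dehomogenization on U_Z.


f(x, y) = -x**2 - 2*x*y - 2*y**2 + y + 1

On U_Z we set Z = 1. Each monomial c·X^i·Y^j·Z^k in F becomes c·x^i·y^j·1^k = c·x^i·y^j.
Substituting Z = 1: F(X, Y, 1) = -x**2 - 2*x*y - 2*y**2 + y + 1.
Note: deg(f) ≤ deg(F) = 2; strict inequality happens when F is divisible by Z (lost terms).


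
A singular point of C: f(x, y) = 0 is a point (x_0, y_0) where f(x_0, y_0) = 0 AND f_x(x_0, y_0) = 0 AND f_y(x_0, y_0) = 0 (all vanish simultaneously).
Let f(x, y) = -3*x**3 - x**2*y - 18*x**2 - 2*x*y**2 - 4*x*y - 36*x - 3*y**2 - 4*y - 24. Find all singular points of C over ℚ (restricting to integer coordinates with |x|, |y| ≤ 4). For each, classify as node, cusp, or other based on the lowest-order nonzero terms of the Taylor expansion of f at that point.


Singular points: {(-2, 0)}; classification: cusp.

Compute partial derivatives:
  f_x = -9*x**2 - 2*x*y - 36*x - 2*y**2 - 4*y - 36.
  f_y = -x**2 - 4*x*y - 4*x - 6*y - 4.
Scan x_0 ∈ {−4, ..., 4}. For each x_0, f_y(x_0, y) is a polynomial in y; find its integer roots y ∈ {−4, ..., 4}, then test f_x and f at those candidates.
  x = -4: f_y(-4, y) = 10*y - 4; no integer root y with |y| ≤ 4.
  x = -3: f_y(-3, y) = 6*y - 1; no integer root y with |y| ≤ 4.
  x = -2: f_y(-2, y) = 2*y; vanishes at y ∈ {0}. (-2, 0): f_x = 0, f = 0 — SINGULAR.
  x = -1: f_y(-1, y) = -2*y - 1; no integer root y with |y| ≤ 4.
  x = 0: f_y(0, y) = -6*y - 4; no integer root y with |y| ≤ 4.
  x = 1: f_y(1, y) = -10*y - 9; no integer root y with |y| ≤ 4.
  x = 2: f_y(2, y) = -14*y - 16; no integer root y with |y| ≤ 4.
  x = 3: f_y(3, y) = -18*y - 25; no integer root y with |y| ≤ 4.
  x = 4: f_y(4, y) = -22*y - 36; no integer root y with |y| ≤ 4.
Only singular point on the grid: (-2, 0).
Classify: substitute x = -2 + u, y = 0 + v and expand: f = -3*u**3 - u**2*v - 2*u*v**2 + v**2.
No constant or linear terms (consistent with a singular point). Quadratic part: v**2. Cubic part: -3*u**3 - u**2*v - 2*u*v**2.
The quadratic part v**2 is a perfect square, so there is a single (double) tangent line v = 0, i.e. y = 0. Restricting the cubic part to that line (v = 0) leaves -3*u**3 ≠ 0, so f is not divisible by v and the branch is v² ≈ 3*u**3 to lowest order — this is a cusp.
Classification: cusp.


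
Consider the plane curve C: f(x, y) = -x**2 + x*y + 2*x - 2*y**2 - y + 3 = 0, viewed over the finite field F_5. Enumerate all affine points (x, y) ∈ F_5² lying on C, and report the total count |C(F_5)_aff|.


Affine F_5-points: {(0, 1), (2, 4), (3, 0), (3, 1), (4, 0), (4, 4)}; count = 6.

For each of the 25 pairs (x, y) ∈ F_5², evaluate f(x, y) mod 5. Record the zeros.
  x = 0: [0↦3, 1↦0, 2↦3, 3↦2, 4↦2]  zeros at y ∈ {1}
  x = 1: [0↦4, 1↦2, 2↦1, 3↦1, 4↦2]  zeros at y ∈ ∅
  x = 2: [0↦3, 1↦2, 2↦2, 3↦3, 4↦0]  zeros at y ∈ {4}
  x = 3: [0↦0, 1↦0, 2↦1, 3↦3, 4↦1]  zeros at y ∈ {0, 1}
  x = 4: [0↦0, 1↦1, 2↦3, 3↦1, 4↦0]  zeros at y ∈ {0, 4}
Collecting zeros: affine points = {(0, 1), (2, 4), (3, 0), (3, 1), (4, 0), (4, 4)}.
Total count |C(F_5)_aff| = 6.


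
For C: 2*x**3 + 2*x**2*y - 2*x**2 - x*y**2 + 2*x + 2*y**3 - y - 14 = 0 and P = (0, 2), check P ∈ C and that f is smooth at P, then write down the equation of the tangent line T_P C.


Tangent line at P: -2*x + 23*y - 46 = 0.

Step 1: f(0, 2) = 0, so P lies on C.
Step 2: partial derivatives
  f_x(x, y) = 6*x**2 + 4*x*y - 4*x - y**2 + 2, f_y(x, y) = 2*x**2 - 2*x*y + 6*y**2 - 1.
  f_x(P) = -2, f_y(P) = 23 (gradient nonzero, so P is smooth).
Step 3: tangent line at P: -2·(x − 0) + 23·(y − 2) = 0.
Expanding: -2*x + 23*y - 46 = 0.


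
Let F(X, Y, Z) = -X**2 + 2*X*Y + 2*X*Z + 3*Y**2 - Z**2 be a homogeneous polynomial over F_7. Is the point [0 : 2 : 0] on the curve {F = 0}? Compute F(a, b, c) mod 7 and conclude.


F(0,2,0) ≡ 5 (mod 7); P is NOT on the curve.

Evaluate F(0, 2, 0) term-by-term (mod 7).
  -X**2 ↦ -1·0·1·1 = 0
  2*X*Y ↦ 2·0·2·1 = 0
  2*X*Z ↦ 2·0·1·0 = 0
  3*Y**2 ↦ 3·1·4·1 = 12
  -Z**2 ↦ -1·1·1·0 = 0
Sum: F(0, 2, 0) = (0) + (0) + (0) + (12) + (0) = 12.
Reducing mod 7: 12 ≡ 5 (mod 7).
Since F(a, b, c) ≡ 5 ≠ 0 (mod 7), P does NOT lie on the curve.


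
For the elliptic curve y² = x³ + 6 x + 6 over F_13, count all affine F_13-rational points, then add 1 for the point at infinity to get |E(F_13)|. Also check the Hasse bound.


Affine points = {(1, 0), (2, 0), (3, 5), (3, 8), (4, 4), (4, 9), (7, 1), (7, 12), (9, 3), (9, 10), (10, 0), (11, 5), (11, 8), (12, 5), (12, 8)}; affine count = 15; |E(F_13)| = 16.

Discriminant check: Δ ∝ 4a³ + 27b² = 4·6³ + 27·6² = 4·216 + 27·36 ≡ 3 (mod 13). Nonzero ⇒ E is nonsingular.
For each x ∈ F_13, compute rhs = x³ + 6·x + 6 mod 13, then count y ∈ F_13 with y² ≡ rhs.
  x = 0: rhs = 6, matching y values: none (0 points).
  x = 1: rhs = 0, matching y values: 0 (1 points).
  x = 2: rhs = 0, matching y values: 0 (1 points).
  x = 3: rhs = 12, matching y values: 5, 8 (2 points).
  x = 4: rhs = 3, matching y values: 4, 9 (2 points).
  x = 5: rhs = 5, matching y values: none (0 points).
  x = 6: rhs = 11, matching y values: none (0 points).
  x = 7: rhs = 1, matching y values: 1, 12 (2 points).
  x = 8: rhs = 7, matching y values: none (0 points).
  x = 9: rhs = 9, matching y values: 3, 10 (2 points).
  x = 10: rhs = 0, matching y values: 0 (1 points).
  x = 11: rhs = 12, matching y values: 5, 8 (2 points).
  x = 12: rhs = 12, matching y values: 5, 8 (2 points).
Total affine count: 15.
Full point count |E(F_13)| = 15 + 1 = 16.
Hasse bound: |16 − (13+1)| = |2| = 2 ≤ 2√13 ≈ 7.2111 ✓.


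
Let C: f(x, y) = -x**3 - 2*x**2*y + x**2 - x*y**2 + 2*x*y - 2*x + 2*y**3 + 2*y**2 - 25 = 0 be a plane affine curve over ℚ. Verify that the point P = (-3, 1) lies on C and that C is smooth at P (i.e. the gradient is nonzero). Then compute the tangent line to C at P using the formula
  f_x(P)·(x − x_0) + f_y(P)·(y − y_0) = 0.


Tangent line at P: -22*x - 8*y - 58 = 0.

Step 1: f(-3, 1) = 0, so P lies on C.
Step 2: partial derivatives
  f_x(x, y) = -3*x**2 - 4*x*y + 2*x - y**2 + 2*y - 2, f_y(x, y) = -2*x**2 - 2*x*y + 2*x + 6*y**2 + 4*y.
  f_x(P) = -22, f_y(P) = -8 (gradient nonzero, so P is smooth).
Step 3: tangent line at P: -22·(x − -3) + -8·(y − 1) = 0.
Expanding: -22*x - 8*y - 58 = 0.


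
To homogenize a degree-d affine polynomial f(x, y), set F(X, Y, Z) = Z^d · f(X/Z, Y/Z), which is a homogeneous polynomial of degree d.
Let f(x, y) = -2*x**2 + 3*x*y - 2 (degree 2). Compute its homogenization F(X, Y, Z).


F(X, Y, Z) = -2*X**2 + 3*X*Y - 2*Z**2

deg(f) = 2.
Substitute x = X/Z, y = Y/Z into f, then multiply by Z^2.
  monomial -2·x^2·y^0 ↦ -2·X^2·Y^0·Z^0.
  monomial 3·x^1·y^1 ↦ 3·X^1·Y^1·Z^0.
  monomial -2·x^0·y^0 ↦ -2·X^0·Y^0·Z^2.
Collecting: F(X, Y, Z) = -2*X**2 + 3*X*Y - 2*Z**2.


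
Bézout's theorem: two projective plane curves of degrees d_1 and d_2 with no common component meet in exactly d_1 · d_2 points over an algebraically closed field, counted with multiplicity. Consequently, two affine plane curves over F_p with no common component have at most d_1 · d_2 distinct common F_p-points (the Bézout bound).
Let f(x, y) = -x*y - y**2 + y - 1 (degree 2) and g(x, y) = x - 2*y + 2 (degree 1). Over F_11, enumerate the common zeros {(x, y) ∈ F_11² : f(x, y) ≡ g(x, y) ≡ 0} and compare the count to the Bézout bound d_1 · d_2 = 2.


Common zeros: ∅; count = 0; Bézout bound = 2.

deg(f) = 2, deg(g) = 1, so Bézout bound = 2.
Scan x ∈ F_11. For each x, list the y ∈ F_11 with f(x, y) ≡ 0 and those with g(x, y) ≡ 0 (mod 11); the common zeros in that column are the intersection.
  x = 0: f ≡ 0 at y ∈ ∅; g ≡ 0 at y ∈ {1}; common: ∅.
  x = 1: f ≡ 0 at y ∈ ∅; g ≡ 0 at y ∈ {7}; common: ∅.
  x = 2: f ≡ 0 at y ∈ ∅; g ≡ 0 at y ∈ {2}; common: ∅.
  x = 3: f ≡ 0 at y ∈ {10}; g ≡ 0 at y ∈ {8}; common: ∅.
  x = 4: f ≡ 0 at y ∈ {2, 6}; g ≡ 0 at y ∈ {3}; common: ∅.
  x = 5: f ≡ 0 at y ∈ {3, 4}; g ≡ 0 at y ∈ {9}; common: ∅.
  x = 6: f ≡ 0 at y ∈ ∅; g ≡ 0 at y ∈ {4}; common: ∅.
  x = 7: f ≡ 0 at y ∈ ∅; g ≡ 0 at y ∈ {10}; common: ∅.
  x = 8: f ≡ 0 at y ∈ {7, 8}; g ≡ 0 at y ∈ {5}; common: ∅.
  x = 9: f ≡ 0 at y ∈ {5, 9}; g ≡ 0 at y ∈ {0}; common: ∅.
  x = 10: f ≡ 0 at y ∈ {1}; g ≡ 0 at y ∈ {6}; common: ∅.
Collecting: common zeros = ∅, so the count is 0.
Comparison with the Bézout bound: 0 ≤ 2 = deg(f)·deg(g), as expected for curves with no common component (the affine F_11-count falls short of the bound because intersections may lie at infinity, over extension fields, or carry multiplicity).


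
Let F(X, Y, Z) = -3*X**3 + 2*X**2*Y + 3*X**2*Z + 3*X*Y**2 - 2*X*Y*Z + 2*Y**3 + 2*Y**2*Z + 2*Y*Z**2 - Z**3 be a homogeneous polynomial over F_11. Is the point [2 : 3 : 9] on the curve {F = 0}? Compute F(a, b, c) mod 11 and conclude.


F(2,3,9) ≡ 5 (mod 11); P is NOT on the curve.

Evaluate F(2, 3, 9) term-by-term (mod 11).
  -3*X**3 ↦ -3·8·1·1 = -24
  2*X**2*Y ↦ 2·4·3·1 = 24
  3*X**2*Z ↦ 3·4·1·9 = 108
  3*X*Y**2 ↦ 3·2·9·1 = 54
  -2*X*Y*Z ↦ -2·2·3·9 = -108
  2*Y**3 ↦ 2·1·27·1 = 54
  2*Y**2*Z ↦ 2·1·9·9 = 162
  2*Y*Z**2 ↦ 2·1·3·81 = 486
  -Z**3 ↦ -1·1·1·729 = -729
Sum: F(2, 3, 9) = (-24) + (24) + (108) + (54) + (-108) + (54) + (162) + (486) + (-729) = 27.
Reducing mod 11: 27 ≡ 5 (mod 11).
Since F(a, b, c) ≡ 5 ≠ 0 (mod 11), P does NOT lie on the curve.


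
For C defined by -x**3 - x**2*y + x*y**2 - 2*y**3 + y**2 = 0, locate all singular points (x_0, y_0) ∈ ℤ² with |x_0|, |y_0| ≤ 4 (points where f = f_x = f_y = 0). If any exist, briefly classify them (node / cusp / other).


Singular points: {(0, 0)}; classification: cusp.

Compute partial derivatives:
  f_x = -3*x**2 - 2*x*y + y**2.
  f_y = -x**2 + 2*x*y - 6*y**2 + 2*y.
Scan x_0 ∈ {−4, ..., 4}. For each x_0, f_y(x_0, y) is a polynomial in y; find its integer roots y ∈ {−4, ..., 4}, then test f_x and f at those candidates.
  x = -4: f_y(-4, y) = -6*y**2 - 6*y - 16; no integer root y with |y| ≤ 4.
  x = -3: f_y(-3, y) = -6*y**2 - 4*y - 9; no integer root y with |y| ≤ 4.
  x = -2: f_y(-2, y) = -6*y**2 - 2*y - 4; no integer root y with |y| ≤ 4.
  x = -1: f_y(-1, y) = -6*y**2 - 1; no integer root y with |y| ≤ 4.
  x = 0: f_y(0, y) = -6*y**2 + 2*y; vanishes at y ∈ {0}. (0, 0): f_x = 0, f = 0 — SINGULAR.
  x = 1: f_y(1, y) = -6*y**2 + 4*y - 1; no integer root y with |y| ≤ 4.
  x = 2: f_y(2, y) = -6*y**2 + 6*y - 4; no integer root y with |y| ≤ 4.
  x = 3: f_y(3, y) = -6*y**2 + 8*y - 9; no integer root y with |y| ≤ 4.
  x = 4: f_y(4, y) = -6*y**2 + 10*y - 16; no integer root y with |y| ≤ 4.
Only singular point on the grid: (0, 0).
Classify: substitute x = 0 + u, y = 0 + v and expand: f = -u**3 - u**2*v + u*v**2 - 2*v**3 + v**2.
No constant or linear terms (consistent with a singular point). Quadratic part: v**2. Cubic part: -u**3 - u**2*v + u*v**2 - 2*v**3.
The quadratic part v**2 is a perfect square, so there is a single (double) tangent line v = 0, i.e. y = 0. Restricting the cubic part to that line (v = 0) leaves -u**3 ≠ 0, so f is not divisible by v and the branch is v² ≈ u**3 to lowest order — this is a cusp.
Classification: cusp.


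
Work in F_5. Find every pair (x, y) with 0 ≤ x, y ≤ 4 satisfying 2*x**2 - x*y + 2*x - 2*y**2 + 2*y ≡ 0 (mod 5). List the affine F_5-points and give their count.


Affine F_5-points: {(0, 0), (0, 1), (2, 1), (2, 4), (4, 0), (4, 4)}; count = 6.

For each of the 25 pairs (x, y) ∈ F_5², evaluate f(x, y) mod 5. Record the zeros.
  x = 0: [0↦0, 1↦0, 2↦1, 3↦3, 4↦1]  zeros at y ∈ {0, 1}
  x = 1: [0↦4, 1↦3, 2↦3, 3↦4, 4↦1]  zeros at y ∈ ∅
  x = 2: [0↦2, 1↦0, 2↦4, 3↦4, 4↦0]  zeros at y ∈ {1, 4}
  x = 3: [0↦4, 1↦1, 2↦4, 3↦3, 4↦3]  zeros at y ∈ ∅
  x = 4: [0↦0, 1↦1, 2↦3, 3↦1, 4↦0]  zeros at y ∈ {0, 4}
Collecting zeros: affine points = {(0, 0), (0, 1), (2, 1), (2, 4), (4, 0), (4, 4)}.
Total count |C(F_5)_aff| = 6.


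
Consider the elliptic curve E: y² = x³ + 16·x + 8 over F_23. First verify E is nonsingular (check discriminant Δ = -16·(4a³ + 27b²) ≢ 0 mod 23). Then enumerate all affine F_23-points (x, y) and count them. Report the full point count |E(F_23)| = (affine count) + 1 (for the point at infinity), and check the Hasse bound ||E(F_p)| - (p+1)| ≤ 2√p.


Affine points = {(0, 10), (0, 13), (1, 5), (1, 18), (2, 5), (2, 18), (5, 11), (5, 12), (7, 7), (7, 16), (8, 2), (8, 21), (10, 8), (10, 15), (14, 3), (14, 20), (15, 9), (15, 14), (16, 6), (16, 17), (17, 8), (17, 15), (19, 8), (19, 15), (20, 5), (20, 18)}; affine count = 26; |E(F_23)| = 27.

Discriminant check: Δ ∝ 4a³ + 27b² = 4·16³ + 27·8² = 4·4096 + 27·64 ≡ 11 (mod 23). Nonzero ⇒ E is nonsingular.
For each x ∈ F_23, compute rhs = x³ + 16·x + 8 mod 23, then count y ∈ F_23 with y² ≡ rhs.
  x = 0: rhs = 8, matching y values: 10, 13 (2 points).
  x = 1: rhs = 2, matching y values: 5, 18 (2 points).
  x = 2: rhs = 2, matching y values: 5, 18 (2 points).
  x = 3: rhs = 14, matching y values: none (0 points).
  x = 4: rhs = 21, matching y values: none (0 points).
  x = 5: rhs = 6, matching y values: 11, 12 (2 points).
  x = 6: rhs = 21, matching y values: none (0 points).
  x = 7: rhs = 3, matching y values: 7, 16 (2 points).
  x = 8: rhs = 4, matching y values: 2, 21 (2 points).
  x = 9: rhs = 7, matching y values: none (0 points).
  x = 10: rhs = 18, matching y values: 8, 15 (2 points).
  x = 11: rhs = 20, matching y values: none (0 points).
  x = 12: rhs = 19, matching y values: none (0 points).
  x = 13: rhs = 21, matching y values: none (0 points).
  x = 14: rhs = 9, matching y values: 3, 20 (2 points).
  x = 15: rhs = 12, matching y values: 9, 14 (2 points).
  x = 16: rhs = 13, matching y values: 6, 17 (2 points).
  x = 17: rhs = 18, matching y values: 8, 15 (2 points).
  x = 18: rhs = 10, matching y values: none (0 points).
  x = 19: rhs = 18, matching y values: 8, 15 (2 points).
  x = 20: rhs = 2, matching y values: 5, 18 (2 points).
  x = 21: rhs = 14, matching y values: none (0 points).
  x = 22: rhs = 14, matching y values: none (0 points).
Total affine count: 26.
Full point count |E(F_23)| = 26 + 1 = 27.
Hasse bound: |27 − (23+1)| = |3| = 3 ≤ 2√23 ≈ 9.5917 ✓.


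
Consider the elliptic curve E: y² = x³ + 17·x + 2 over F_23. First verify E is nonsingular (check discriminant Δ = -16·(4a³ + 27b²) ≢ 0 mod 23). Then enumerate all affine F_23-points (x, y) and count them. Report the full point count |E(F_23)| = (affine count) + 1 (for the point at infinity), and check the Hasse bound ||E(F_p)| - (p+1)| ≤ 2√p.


Affine points = {(0, 5), (0, 18), (7, 2), (7, 21), (8, 11), (8, 12), (11, 5), (11, 18), (12, 5), (12, 18), (16, 0), (17, 11), (17, 12), (19, 10), (19, 13), (20, 4), (20, 19), (21, 11), (21, 12)}; affine count = 19; |E(F_23)| = 20.

Discriminant check: Δ ∝ 4a³ + 27b² = 4·17³ + 27·2² = 4·4913 + 27·4 ≡ 3 (mod 23). Nonzero ⇒ E is nonsingular.
For each x ∈ F_23, compute rhs = x³ + 17·x + 2 mod 23, then count y ∈ F_23 with y² ≡ rhs.
  x = 0: rhs = 2, matching y values: 5, 18 (2 points).
  x = 1: rhs = 20, matching y values: none (0 points).
  x = 2: rhs = 21, matching y values: none (0 points).
  x = 3: rhs = 11, matching y values: none (0 points).
  x = 4: rhs = 19, matching y values: none (0 points).
  x = 5: rhs = 5, matching y values: none (0 points).
  x = 6: rhs = 21, matching y values: none (0 points).
  x = 7: rhs = 4, matching y values: 2, 21 (2 points).
  x = 8: rhs = 6, matching y values: 11, 12 (2 points).
  x = 9: rhs = 10, matching y values: none (0 points).
  x = 10: rhs = 22, matching y values: none (0 points).
  x = 11: rhs = 2, matching y values: 5, 18 (2 points).
  x = 12: rhs = 2, matching y values: 5, 18 (2 points).
  x = 13: rhs = 5, matching y values: none (0 points).
  x = 14: rhs = 17, matching y values: none (0 points).
  x = 15: rhs = 21, matching y values: none (0 points).
  x = 16: rhs = 0, matching y values: 0 (1 points).
  x = 17: rhs = 6, matching y values: 11, 12 (2 points).
  x = 18: rhs = 22, matching y values: none (0 points).
  x = 19: rhs = 8, matching y values: 10, 13 (2 points).
  x = 20: rhs = 16, matching y values: 4, 19 (2 points).
  x = 21: rhs = 6, matching y values: 11, 12 (2 points).
  x = 22: rhs = 7, matching y values: none (0 points).
Total affine count: 19.
Full point count |E(F_23)| = 19 + 1 = 20.
Hasse bound: |20 − (23+1)| = |-4| = 4 ≤ 2√23 ≈ 9.5917 ✓.


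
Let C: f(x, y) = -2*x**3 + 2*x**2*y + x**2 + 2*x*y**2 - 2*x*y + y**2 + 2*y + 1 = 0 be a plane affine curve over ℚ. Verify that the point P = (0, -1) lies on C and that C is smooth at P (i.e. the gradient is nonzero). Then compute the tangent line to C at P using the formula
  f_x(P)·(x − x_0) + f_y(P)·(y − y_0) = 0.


Tangent line at P: 4*x = 0.

Step 1: f(0, -1) = 0, so P lies on C.
Step 2: partial derivatives
  f_x(x, y) = -6*x**2 + 4*x*y + 2*x + 2*y**2 - 2*y, f_y(x, y) = 2*x**2 + 4*x*y - 2*x + 2*y + 2.
  f_x(P) = 4, f_y(P) = 0 (gradient nonzero, so P is smooth).
Step 3: tangent line at P: 4·(x − 0) + 0·(y − -1) = 0.
Expanding: 4*x = 0.


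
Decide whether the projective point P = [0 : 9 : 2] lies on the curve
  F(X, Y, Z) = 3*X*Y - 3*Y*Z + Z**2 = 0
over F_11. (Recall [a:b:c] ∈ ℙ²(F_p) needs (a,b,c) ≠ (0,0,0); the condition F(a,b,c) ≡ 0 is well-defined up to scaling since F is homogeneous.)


F(0,9,2) ≡ 5 (mod 11); P is NOT on the curve.

Evaluate F(0, 9, 2) term-by-term (mod 11).
  3*X*Y ↦ 3·0·9·1 = 0
  -3*Y*Z ↦ -3·1·9·2 = -54
  Z**2 ↦ 1·1·1·4 = 4
Sum: F(0, 9, 2) = (0) + (-54) + (4) = -50.
Reducing mod 11: -50 ≡ 5 (mod 11).
Since F(a, b, c) ≡ 5 ≠ 0 (mod 11), P does NOT lie on the curve.


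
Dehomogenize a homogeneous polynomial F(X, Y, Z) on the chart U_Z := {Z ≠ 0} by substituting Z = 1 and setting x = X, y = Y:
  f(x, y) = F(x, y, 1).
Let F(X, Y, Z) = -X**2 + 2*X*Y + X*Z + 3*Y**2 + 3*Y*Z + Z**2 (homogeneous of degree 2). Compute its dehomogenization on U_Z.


f(x, y) = -x**2 + 2*x*y + x + 3*y**2 + 3*y + 1

On U_Z we set Z = 1. Each monomial c·X^i·Y^j·Z^k in F becomes c·x^i·y^j·1^k = c·x^i·y^j.
Substituting Z = 1: F(X, Y, 1) = -x**2 + 2*x*y + x + 3*y**2 + 3*y + 1.
Note: deg(f) ≤ deg(F) = 2; strict inequality happens when F is divisible by Z (lost terms).


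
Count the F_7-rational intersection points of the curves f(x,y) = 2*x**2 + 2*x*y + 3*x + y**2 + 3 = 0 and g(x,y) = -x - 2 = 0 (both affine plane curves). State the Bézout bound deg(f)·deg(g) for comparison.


Common zeros: ∅; count = 0; Bézout bound = 2.

deg(f) = 2, deg(g) = 1, so Bézout bound = 2.
Scan x ∈ F_7. For each x, list the y ∈ F_7 with f(x, y) ≡ 0 and those with g(x, y) ≡ 0 (mod 7); the common zeros in that column are the intersection.
  x = 0: f ≡ 0 at y ∈ {2, 5}; g ≡ 0 at y ∈ ∅; common: ∅.
  x = 1: f ≡ 0 at y ∈ {6}; g ≡ 0 at y ∈ ∅; common: ∅.
  x = 2: f ≡ 0 at y ∈ {4, 6}; g ≡ 0 at y ∈ ∅; common: ∅.
  x = 3: f ≡ 0 at y ∈ {4}; g ≡ 0 at y ∈ ∅; common: ∅.
  x = 4: f ≡ 0 at y ∈ {1, 5}; g ≡ 0 at y ∈ ∅; common: ∅.
  x = 5: f ≡ 0 at y ∈ ∅; g ≡ 0 at y ∈ {0, 1, 2, 3, 4, 5, 6}; common: ∅.
  x = 6: f ≡ 0 at y ∈ ∅; g ≡ 0 at y ∈ ∅; common: ∅.
Collecting: common zeros = ∅, so the count is 0.
Comparison with the Bézout bound: 0 ≤ 2 = deg(f)·deg(g), as expected for curves with no common component (the affine F_7-count falls short of the bound because intersections may lie at infinity, over extension fields, or carry multiplicity).


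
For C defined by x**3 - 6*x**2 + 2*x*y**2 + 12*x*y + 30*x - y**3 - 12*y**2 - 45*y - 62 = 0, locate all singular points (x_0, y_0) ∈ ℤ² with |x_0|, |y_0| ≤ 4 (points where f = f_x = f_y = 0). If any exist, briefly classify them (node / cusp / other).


Singular points: {(2, -3)}; classification: cusp.

Compute partial derivatives:
  f_x = 3*x**2 - 12*x + 2*y**2 + 12*y + 30.
  f_y = 4*x*y + 12*x - 3*y**2 - 24*y - 45.
Scan x_0 ∈ {−4, ..., 4}. For each x_0, f_y(x_0, y) is a polynomial in y; find its integer roots y ∈ {−4, ..., 4}, then test f_x and f at those candidates.
  x = -4: f_y(-4, y) = -3*y**2 - 40*y - 93; vanishes at y ∈ {-3}. (-4, -3): f_x = 108 ≠ 0.
  x = -3: f_y(-3, y) = -3*y**2 - 36*y - 81; vanishes at y ∈ {-3}. (-3, -3): f_x = 75 ≠ 0.
  x = -2: f_y(-2, y) = -3*y**2 - 32*y - 69; vanishes at y ∈ {-3}. (-2, -3): f_x = 48 ≠ 0.
  x = -1: f_y(-1, y) = -3*y**2 - 28*y - 57; vanishes at y ∈ {-3}. (-1, -3): f_x = 27 ≠ 0.
  x = 0: f_y(0, y) = -3*y**2 - 24*y - 45; vanishes at y ∈ {-3}. (0, -3): f_x = 12 ≠ 0.
  x = 1: f_y(1, y) = -3*y**2 - 20*y - 33; vanishes at y ∈ {-3}. (1, -3): f_x = 3 ≠ 0.
  x = 2: f_y(2, y) = -3*y**2 - 16*y - 21; vanishes at y ∈ {-3}. (2, -3): f_x = 0, f = 0 — SINGULAR.
  x = 3: f_y(3, y) = -3*y**2 - 12*y - 9; vanishes at y ∈ {-3, -1}. (3, -3): f_x = 3 ≠ 0; (3, -1): f_x = 11 ≠ 0.
  x = 4: f_y(4, y) = -3*y**2 - 8*y + 3; vanishes at y ∈ {-3}. (4, -3): f_x = 12 ≠ 0.
Only singular point on the grid: (2, -3).
Classify: substitute x = 2 + u, y = -3 + v and expand: f = u**3 + 2*u*v**2 - v**3 + v**2.
No constant or linear terms (consistent with a singular point). Quadratic part: v**2. Cubic part: u**3 + 2*u*v**2 - v**3.
The quadratic part v**2 is a perfect square, so there is a single (double) tangent line v = 0, i.e. y = -3. Restricting the cubic part to that line (v = 0) leaves u**3 ≠ 0, so f is not divisible by v and the branch is v² ≈ -u**3 to lowest order — this is a cusp.
Classification: cusp.
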